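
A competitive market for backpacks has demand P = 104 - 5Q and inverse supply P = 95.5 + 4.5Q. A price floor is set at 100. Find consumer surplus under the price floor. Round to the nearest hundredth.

1.60

Without the control, 104 - 5Q = 95.5 + 4.5Q so Q* = 0.8947 and P* = 99.5263.
At P = 100, buyers demand (104 - 100)/5 = 0.8 while sellers would supply more, so the quantity traded is 0.8 at price 100.
CS is the triangle under demand above 100: (1/2)(0.8)(104 - 100) = 1.6.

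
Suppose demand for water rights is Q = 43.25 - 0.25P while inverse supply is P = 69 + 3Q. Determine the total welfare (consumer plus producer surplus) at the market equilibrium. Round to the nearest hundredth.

772.57

Rewriting demand in inverse form: P = 173 - 4Q.
Set 173 - 4Q = 69 + 3Q, which gives 104 = 7Q, so Q* = 14.8571 and P* = 173 - 4(14.8571) = 113.5714.
CS = (1/2)(14.8571)(59.4286) = 441.4694 and PS = (1/2)(14.8571)(44.5714) = 331.102, so total surplus = 772.5714.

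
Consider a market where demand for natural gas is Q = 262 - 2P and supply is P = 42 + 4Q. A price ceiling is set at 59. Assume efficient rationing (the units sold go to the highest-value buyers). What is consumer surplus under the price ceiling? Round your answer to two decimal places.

301.48

Rewriting demand in inverse form: P = 131 - 0.5Q.
Free-market equilibrium: 131 - 0.5Q = 42 + 4Q gives Q* = 19.7778, P* = 121.1111.
At P = 59, sellers supply (59 - 42)/4 = 4.25 while buyers want more, so the quantity traded is 4.25 at price 59.
The demand price at Q = 4.25 is 128.875. CS is the trapezoid between demand and 59 over [0, 4.25]: (1/2)[(131 - 59) + (128.875 - 59)](4.25) = 301.4844.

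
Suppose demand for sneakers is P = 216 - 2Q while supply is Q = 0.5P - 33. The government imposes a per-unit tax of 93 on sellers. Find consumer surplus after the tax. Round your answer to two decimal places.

Rewriting supply in inverse form: P = 66 + 2Q.
Pre-tax equilibrium: 216 - 2Q = 66 + 2Q gives Q* = 37.5, P* = 141.
With the tax, sellers need 93 more per unit: 216 - 2Q = 66 + 2Q + 93, so Q_t = 14.25. Buyers pay P_b = 187.5; sellers receive P_s = P_b - 93 = 94.5.
Consumer surplus is the triangle under demand above P_b: (1/2)(14.25)(216 - 187.5) = 203.0625.

203.06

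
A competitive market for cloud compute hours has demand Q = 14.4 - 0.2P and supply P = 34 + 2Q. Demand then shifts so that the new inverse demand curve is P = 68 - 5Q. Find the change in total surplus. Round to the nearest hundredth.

-20.57

Rewriting demand in inverse form: P = 72 - 5Q.
Initial equilibrium: Q_0 = 5.4286, P_0 = 44.8571; CS_0 = (1/2)(5.4286)(27.1429) = 73.6735, PS_0 = (1/2)(5.4286)(10.8571) = 29.4694.
New equilibrium: 68 - 5Q = 34 + 2Q gives Q_1 = 4.8571, P_1 = 43.7143; CS_1 = 58.9796, PS_1 = 23.5918.
Change in total surplus = (58.9796 + 23.5918) - (73.6735 + 29.4694) = -20.5714.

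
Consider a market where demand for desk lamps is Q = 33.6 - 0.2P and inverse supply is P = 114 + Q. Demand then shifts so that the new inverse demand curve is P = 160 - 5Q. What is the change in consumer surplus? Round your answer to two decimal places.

Rewriting demand in inverse form: P = 168 - 5Q.
Initial equilibrium: Q_0 = 9, P_0 = 123; CS_0 = (1/2)(9)(45) = 202.5, PS_0 = (1/2)(9)(9) = 40.5.
New equilibrium: 160 - 5Q = 114 + Q gives Q_1 = 7.6667, P_1 = 121.6667; CS_1 = 146.9444, PS_1 = 29.3889.
Change in consumer surplus = 146.9444 - 202.5 = -55.5556.

-55.56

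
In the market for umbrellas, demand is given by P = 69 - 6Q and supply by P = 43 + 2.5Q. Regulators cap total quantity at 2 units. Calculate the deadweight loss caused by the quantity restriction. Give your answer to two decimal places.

4.76

Unrestricted equilibrium: Q* = (69 - 43)/(6 + 2.5) = 3.0588.
At Q = 2 the demand price is 69 - 6(2) = 57 and the supply price is 43 + 2.5(2) = 48.
DWL = (1/2)(gap between curves at 2) x (Q* - 2) = (1/2)(9)(1.0588) = 4.7647.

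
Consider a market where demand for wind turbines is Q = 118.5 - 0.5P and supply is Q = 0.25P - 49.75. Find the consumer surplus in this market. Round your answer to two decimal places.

Rewriting demand in inverse form: P = 237 - 2Q.
Rewriting supply in inverse form: P = 199 + 4Q.
Equilibrium: 237 - 2Q = 199 + 4Q, so Q* = 6.3333 and P* = 224.3333.
Consumer surplus is the triangle under demand above P*: (1/2)(6.3333)(237 - 224.3333) = (1/2)(6.3333)(12.6667) = 40.1111.

40.11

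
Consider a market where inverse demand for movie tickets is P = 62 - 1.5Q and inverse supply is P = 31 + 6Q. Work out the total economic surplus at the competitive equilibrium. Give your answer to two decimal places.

Setting demand equal to supply, 31 = 7.5Q, so Q* = 4.1333 and P* = 55.8.
CS = (1/2)(4.1333)(6.2) = 12.8133 and PS = (1/2)(4.1333)(24.8) = 51.2533, so total surplus = 64.0667.

64.07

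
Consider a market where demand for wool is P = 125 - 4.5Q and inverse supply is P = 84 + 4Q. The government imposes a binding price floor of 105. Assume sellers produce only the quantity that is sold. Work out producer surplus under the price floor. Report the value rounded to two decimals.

53.83

Free-market equilibrium: 125 - 4.5Q = 84 + 4Q gives Q* = 4.8235, P* = 103.2941.
At the floor price 105, quantity demanded is (125 - 105)/4.5 = 4.4444; demand is the short side, so Q = 4.4444 trades at P = 105.
The supply price at Q = 4.4444 is 101.7778. PS is the trapezoid between 105 and supply over [0, 4.4444]: (1/2)[(105 - 84) + (105 - 101.7778)](4.4444) = 53.8272.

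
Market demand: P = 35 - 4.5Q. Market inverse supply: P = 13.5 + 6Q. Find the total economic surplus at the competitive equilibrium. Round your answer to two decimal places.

Equilibrium: 35 - 4.5Q = 13.5 + 6Q, so Q* = 2.0476 and P* = 25.7857.
CS = (1/2)(2.0476)(9.2143) = 9.4337 and PS = (1/2)(2.0476)(12.2857) = 12.5782, so total surplus = 22.0119.

22.01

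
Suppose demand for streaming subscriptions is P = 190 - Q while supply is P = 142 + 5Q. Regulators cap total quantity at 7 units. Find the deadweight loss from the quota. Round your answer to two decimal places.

Unrestricted equilibrium: Q* = (190 - 142)/(1 + 5) = 8.
At Q = 7 the demand price is 190 - (7) = 183 and the supply price is 142 + 5(7) = 177.
DWL = (1/2)(gap between curves at 7) x (Q* - 7) = (1/2)(6)(1) = 3.

3.00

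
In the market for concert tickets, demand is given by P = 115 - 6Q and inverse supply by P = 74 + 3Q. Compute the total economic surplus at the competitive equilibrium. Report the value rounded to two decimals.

Setting demand equal to supply, 41 = 9Q, so Q* = 4.5556 and P* = 87.6667.
CS = (1/2)(4.5556)(27.3333) = 62.2593 and PS = (1/2)(4.5556)(13.6667) = 31.1296, so total surplus = 93.3889.

93.39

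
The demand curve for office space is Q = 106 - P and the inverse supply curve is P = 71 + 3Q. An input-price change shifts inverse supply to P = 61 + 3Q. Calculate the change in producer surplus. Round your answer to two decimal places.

75.00

Rewriting demand in inverse form: P = 106 - Q.
Initial equilibrium: Q_0 = 8.75, P_0 = 97.25; CS_0 = (1/2)(8.75)(8.75) = 38.2812, PS_0 = (1/2)(8.75)(26.25) = 114.8438.
New equilibrium: 106 - Q = 61 + 3Q gives Q_1 = 11.25, P_1 = 94.75; CS_1 = 63.2812, PS_1 = 189.8438.
Change in producer surplus = 189.8438 - 114.8438 = 75.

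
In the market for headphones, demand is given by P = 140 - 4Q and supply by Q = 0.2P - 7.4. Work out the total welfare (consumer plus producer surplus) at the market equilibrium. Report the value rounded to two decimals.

Rewriting supply in inverse form: P = 37 + 5Q.
Setting demand equal to supply, 103 = 9Q, so Q* = 11.4444 and P* = 94.2222.
Total surplus is the full triangle between the curves from 0 to Q*: (1/2)(11.4444)(140 - 37) = 589.3889.

589.39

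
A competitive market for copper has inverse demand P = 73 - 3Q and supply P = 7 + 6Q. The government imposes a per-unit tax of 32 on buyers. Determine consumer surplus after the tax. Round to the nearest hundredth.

21.41

Pre-tax equilibrium: 73 - 3Q = 7 + 6Q gives Q* = 7.3333, P* = 51.
With the tax, buyers' net willingness to pay falls by 32: (73 - 32) - 3Q = 7 + 6Q, so Q_t = 3.7778. Buyers pay P_b = 61.6667; sellers receive P_s = P_b - 32 = 29.6667.
Consumer surplus is the triangle under demand above P_b: (1/2)(3.7778)(73 - 61.6667) = 21.4074.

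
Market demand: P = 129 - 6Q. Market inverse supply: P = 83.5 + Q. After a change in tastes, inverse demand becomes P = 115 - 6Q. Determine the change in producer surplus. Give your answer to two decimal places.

Initial equilibrium: Q_0 = 6.5, P_0 = 90; CS_0 = (1/2)(6.5)(39) = 126.75, PS_0 = (1/2)(6.5)(6.5) = 21.125.
New equilibrium: 115 - 6Q = 83.5 + Q gives Q_1 = 4.5, P_1 = 88; CS_1 = 60.75, PS_1 = 10.125.
Change in producer surplus = 10.125 - 21.125 = -11.

-11.00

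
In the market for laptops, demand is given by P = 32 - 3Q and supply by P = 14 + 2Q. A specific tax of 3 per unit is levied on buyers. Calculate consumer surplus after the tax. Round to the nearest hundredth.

Pre-tax equilibrium: 32 - 3Q = 14 + 2Q gives Q* = 3.6, P* = 21.2.
With the tax, buyers' net willingness to pay falls by 3: (32 - 3) - 3Q = 14 + 2Q, so Q_t = 3. Buyers pay P_b = 23; sellers receive P_s = P_b - 3 = 20.
Consumer surplus is the triangle under demand above P_b: (1/2)(3)(32 - 23) = 13.5.

13.50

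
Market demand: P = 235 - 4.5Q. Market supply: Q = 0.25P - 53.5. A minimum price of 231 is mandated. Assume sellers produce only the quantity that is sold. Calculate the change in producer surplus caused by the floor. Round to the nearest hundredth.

1.32

Rewriting supply in inverse form: P = 214 + 4Q.
Without the control, 235 - 4.5Q = 214 + 4Q so Q* = 2.4706 and P* = 223.8824.
At the floor price 231, quantity demanded is (235 - 231)/4.5 = 0.8889; demand is the short side, so Q = 0.8889 trades at P = 231.
PS goes from (1/2)(2.4706)(9.8824) = 12.2076 to 13.5309 (computed as (231 - 214)(0.8889) - (1/2)(4)(0.8889)^2), a change of 1.3233.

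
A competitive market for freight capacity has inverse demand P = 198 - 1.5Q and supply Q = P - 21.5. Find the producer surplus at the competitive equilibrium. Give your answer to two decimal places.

Rewriting supply in inverse form: P = 21.5 + Q.
Set 198 - 1.5Q = 21.5 + Q, which gives 176.5 = 2.5Q, so Q* = 70.6 and P* = 198 - 1.5(70.6) = 92.1.
Producer surplus is the triangle above supply below P*: (1/2)(70.6)(92.1 - 21.5) = (1/2)(70.6)(70.6) = 2492.18.

2492.18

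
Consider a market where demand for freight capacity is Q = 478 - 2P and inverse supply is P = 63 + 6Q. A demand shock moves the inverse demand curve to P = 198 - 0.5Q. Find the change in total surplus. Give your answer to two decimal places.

Rewriting demand in inverse form: P = 239 - 0.5Q.
Initial equilibrium: Q_0 = 27.0769, P_0 = 225.4615; CS_0 = (1/2)(27.0769)(13.5385) = 183.2899, PS_0 = (1/2)(27.0769)(162.4615) = 2199.4793.
New equilibrium: 198 - 0.5Q = 63 + 6Q gives Q_1 = 20.7692, P_1 = 187.6154; CS_1 = 107.8402, PS_1 = 1294.0828.
Change in total surplus = (107.8402 + 1294.0828) - (183.2899 + 2199.4793) = -980.8462.

-980.85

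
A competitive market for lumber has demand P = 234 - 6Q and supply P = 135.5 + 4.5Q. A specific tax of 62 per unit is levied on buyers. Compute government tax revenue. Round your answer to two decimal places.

215.52

Without the tax, 234 - 6Q = 135.5 + 4.5Q so Q* = 9.381 and P* = 177.7143.
With the tax, buyers' net willingness to pay falls by 62: (234 - 62) - 6Q = 135.5 + 4.5Q, so Q_t = 3.4762. Buyers pay P_b = 213.1429; sellers receive P_s = P_b - 62 = 151.1429.
Tax revenue = t x Q_t = 62 x 3.4762 = 215.5238.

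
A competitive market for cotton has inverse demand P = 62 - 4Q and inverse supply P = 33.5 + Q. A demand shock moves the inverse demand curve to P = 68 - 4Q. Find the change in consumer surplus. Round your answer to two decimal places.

30.24

Initial equilibrium: Q_0 = 5.7, P_0 = 39.2; CS_0 = (1/2)(5.7)(22.8) = 64.98, PS_0 = (1/2)(5.7)(5.7) = 16.245.
New equilibrium: 68 - 4Q = 33.5 + Q gives Q_1 = 6.9, P_1 = 40.4; CS_1 = 95.22, PS_1 = 23.805.
Change in consumer surplus = 95.22 - 64.98 = 30.24.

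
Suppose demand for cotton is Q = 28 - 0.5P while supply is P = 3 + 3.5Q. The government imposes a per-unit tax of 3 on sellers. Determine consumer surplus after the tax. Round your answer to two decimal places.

82.64

Rewriting demand in inverse form: P = 56 - 2Q.
Pre-tax equilibrium: 56 - 2Q = 3 + 3.5Q gives Q* = 9.6364, P* = 36.7273.
A tax on sellers shifts supply up by 3: 56 - 2Q = 3 + 3.5Q + 3, so Q_t = 9.0909. Buyers pay P_b = 37.8182; sellers receive P_s = P_b - 3 = 34.8182.
CS = (1/2)(Q_t)(56 - P_b) = (1/2)(9.0909)(18.1818) = 82.6446.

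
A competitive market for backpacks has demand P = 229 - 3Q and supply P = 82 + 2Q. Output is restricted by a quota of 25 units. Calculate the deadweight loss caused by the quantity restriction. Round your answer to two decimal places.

48.40

Without the quota, 229 - 3Q = 82 + 2Q gives Q* = 29.4.
At Q = 25 the demand price is 229 - 3(25) = 154 and the supply price is 82 + 2(25) = 132.
Deadweight loss is the triangle between the curves from 25 to 29.4: (1/2)(154 - 132)(29.4 - 25) = 48.4.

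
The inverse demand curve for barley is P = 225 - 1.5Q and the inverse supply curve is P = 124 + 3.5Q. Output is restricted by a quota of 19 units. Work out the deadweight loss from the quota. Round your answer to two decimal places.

3.60

Unrestricted equilibrium: Q* = (225 - 124)/(1.5 + 3.5) = 20.2.
At Q = 19 the demand price is 225 - 1.5(19) = 196.5 and the supply price is 124 + 3.5(19) = 190.5.
DWL = (1/2)(gap between curves at 19) x (Q* - 19) = (1/2)(6)(1.2) = 3.6.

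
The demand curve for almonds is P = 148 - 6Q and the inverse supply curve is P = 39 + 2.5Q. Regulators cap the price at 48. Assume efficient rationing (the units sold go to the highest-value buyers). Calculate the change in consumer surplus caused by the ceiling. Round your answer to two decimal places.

Without the control, 148 - 6Q = 39 + 2.5Q so Q* = 12.8235 and P* = 71.0588.
At P = 48, sellers supply (48 - 39)/2.5 = 3.6 while buyers want more, so the quantity traded is 3.6 at price 48.
CS goes from (1/2)(12.8235)(76.9412) = 493.3287 to 321.12 (computed as (148 - 48)(3.6) - (1/2)(6)(3.6)^2), a change of -172.2087.

-172.21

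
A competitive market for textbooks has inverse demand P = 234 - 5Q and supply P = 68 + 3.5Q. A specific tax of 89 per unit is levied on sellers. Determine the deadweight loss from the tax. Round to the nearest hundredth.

Without the tax, 234 - 5Q = 68 + 3.5Q so Q* = 19.5294 and P* = 136.3529.
With the tax, sellers need 89 more per unit: 234 - 5Q = 68 + 3.5Q + 89, so Q_t = 9.0588. Buyers pay P_b = 188.7059; sellers receive P_s = P_b - 89 = 99.7059.
Deadweight loss is the triangle between the curves from Q_t to Q*: (1/2)(19.5294 - 9.0588)(89) = 465.9412.

465.94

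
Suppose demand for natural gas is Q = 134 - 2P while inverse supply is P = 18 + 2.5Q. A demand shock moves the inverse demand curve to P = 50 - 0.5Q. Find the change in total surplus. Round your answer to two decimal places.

-229.50

Rewriting demand in inverse form: P = 67 - 0.5Q.
Initial equilibrium: Q_0 = 16.3333, P_0 = 58.8333; CS_0 = (1/2)(16.3333)(8.1667) = 66.6944, PS_0 = (1/2)(16.3333)(40.8333) = 333.4722.
New equilibrium: 50 - 0.5Q = 18 + 2.5Q gives Q_1 = 10.6667, P_1 = 44.6667; CS_1 = 28.4444, PS_1 = 142.2222.
Change in total surplus = (28.4444 + 142.2222) - (66.6944 + 333.4722) = -229.5.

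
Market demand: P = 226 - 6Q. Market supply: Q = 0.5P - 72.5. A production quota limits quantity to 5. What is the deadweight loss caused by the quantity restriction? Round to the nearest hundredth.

Rewriting supply in inverse form: P = 145 + 2Q.
Without the quota, 226 - 6Q = 145 + 2Q gives Q* = 10.125.
At Q = 5 the demand price is 226 - 6(5) = 196 and the supply price is 145 + 2(5) = 155.
Deadweight loss is the triangle between the curves from 5 to 10.125: (1/2)(196 - 155)(10.125 - 5) = 105.0625.

105.06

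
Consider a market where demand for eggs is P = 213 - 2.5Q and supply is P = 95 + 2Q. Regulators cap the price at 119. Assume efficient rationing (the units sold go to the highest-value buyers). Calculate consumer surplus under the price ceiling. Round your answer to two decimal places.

Without the control, 213 - 2.5Q = 95 + 2Q so Q* = 26.2222 and P* = 147.4444.
At P = 119, sellers supply (119 - 95)/2 = 12 while buyers want more, so the quantity traded is 12 at price 119.
The demand price at Q = 12 is 183. CS is the trapezoid between demand and 119 over [0, 12]: (1/2)[(213 - 119) + (183 - 119)](12) = 948.

948.00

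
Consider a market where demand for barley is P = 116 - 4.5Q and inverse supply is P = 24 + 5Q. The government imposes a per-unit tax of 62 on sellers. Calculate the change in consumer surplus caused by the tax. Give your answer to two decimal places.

Pre-tax equilibrium: 116 - 4.5Q = 24 + 5Q gives Q* = 9.6842, P* = 72.4211.
A tax on sellers shifts supply up by 62: 116 - 4.5Q = 24 + 5Q + 62, so Q_t = 3.1579. Buyers pay P_b = 101.7895; sellers receive P_s = P_b - 62 = 39.7895.
CS falls from (1/2)(9.6842)(43.5789) = 211.0139 to (1/2)(3.1579)(14.2105) = 22.4377, a change of -188.5762.

-188.58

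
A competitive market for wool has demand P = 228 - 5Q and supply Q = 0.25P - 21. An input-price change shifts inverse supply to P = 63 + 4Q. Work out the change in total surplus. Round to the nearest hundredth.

Rewriting supply in inverse form: P = 84 + 4Q.
Initial equilibrium: Q_0 = 16, P_0 = 148; CS_0 = (1/2)(16)(80) = 640, PS_0 = (1/2)(16)(64) = 512.
New equilibrium: 228 - 5Q = 63 + 4Q gives Q_1 = 18.3333, P_1 = 136.3333; CS_1 = 840.2778, PS_1 = 672.2222.
Change in total surplus = (840.2778 + 672.2222) - (640 + 512) = 360.5.

360.50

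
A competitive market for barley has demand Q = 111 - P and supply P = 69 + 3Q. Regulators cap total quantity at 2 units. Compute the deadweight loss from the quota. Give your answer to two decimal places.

144.50

Rewriting demand in inverse form: P = 111 - Q.
Without the quota, 111 - Q = 69 + 3Q gives Q* = 10.5.
At Q = 2 the demand price is 111 - (2) = 109 and the supply price is 69 + 3(2) = 75.
DWL = (1/2)(gap between curves at 2) x (Q* - 2) = (1/2)(34)(8.5) = 144.5.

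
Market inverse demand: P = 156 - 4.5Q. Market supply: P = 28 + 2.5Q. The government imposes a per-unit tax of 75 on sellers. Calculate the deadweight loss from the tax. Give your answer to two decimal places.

Without the tax, 156 - 4.5Q = 28 + 2.5Q so Q* = 18.2857 and P* = 73.7143.
A tax on sellers shifts supply up by 75: 156 - 4.5Q = 28 + 2.5Q + 75, so Q_t = 7.5714. Buyers pay P_b = 121.9286; sellers receive P_s = P_b - 75 = 46.9286.
The welfare triangle lost has base Q* - Q_t = 10.7143 and height t = 75, so DWL = (1/2)(10.7143)(75) = 401.7857.

401.79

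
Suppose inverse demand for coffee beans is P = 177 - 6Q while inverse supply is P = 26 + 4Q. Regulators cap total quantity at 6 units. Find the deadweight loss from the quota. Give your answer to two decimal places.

Unrestricted equilibrium: Q* = (177 - 26)/(6 + 4) = 15.1.
At Q = 6 the demand price is 177 - 6(6) = 141 and the supply price is 26 + 4(6) = 50.
Deadweight loss is the triangle between the curves from 6 to 15.1: (1/2)(141 - 50)(15.1 - 6) = 414.05.

414.05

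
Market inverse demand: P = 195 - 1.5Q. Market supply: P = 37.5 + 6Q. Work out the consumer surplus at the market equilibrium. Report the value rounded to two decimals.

Setting demand equal to supply, 157.5 = 7.5Q, so Q* = 21 and P* = 163.5.
CS is the area between the demand curve and P* from 0 to Q*: (1/2)(21)(31.5) = 330.75.

330.75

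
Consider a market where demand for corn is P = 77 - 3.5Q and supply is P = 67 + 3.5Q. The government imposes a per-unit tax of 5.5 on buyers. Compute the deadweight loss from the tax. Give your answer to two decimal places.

Without the tax, 77 - 3.5Q = 67 + 3.5Q so Q* = 1.4286 and P* = 72.
A tax on buyers shifts demand down by 5.5: (77 - 5.5) - 3.5Q = 67 + 3.5Q, so Q_t = 0.6429. Buyers pay P_b = 74.75; sellers receive P_s = P_b - 5.5 = 69.25.
Deadweight loss is the triangle between the curves from Q_t to Q*: (1/2)(1.4286 - 0.6429)(5.5) = 2.1607.

2.16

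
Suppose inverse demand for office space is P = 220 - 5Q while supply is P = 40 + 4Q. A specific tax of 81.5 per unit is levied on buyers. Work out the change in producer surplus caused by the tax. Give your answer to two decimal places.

-560.44

Without the tax, 220 - 5Q = 40 + 4Q so Q* = 20 and P* = 120.
A tax on buyers shifts demand down by 81.5: (220 - 81.5) - 5Q = 40 + 4Q, so Q_t = 10.9444. Buyers pay P_b = 165.2778; sellers receive P_s = P_b - 81.5 = 83.7778.
Producers lose the trapezoid between P_s and P* out to Q_t plus the triangle from Q_t to Q*: change in PS = 239.5617 - 800 = -560.4383.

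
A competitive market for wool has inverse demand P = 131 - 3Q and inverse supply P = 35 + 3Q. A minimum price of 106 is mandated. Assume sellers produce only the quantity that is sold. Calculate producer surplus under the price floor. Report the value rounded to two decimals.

487.50

Free-market equilibrium: 131 - 3Q = 35 + 3Q gives Q* = 16, P* = 83.
At the floor price 106, quantity demanded is (131 - 106)/3 = 8.3333; demand is the short side, so Q = 8.3333 trades at P = 106.
The supply price at Q = 8.3333 is 60. PS is the trapezoid between 106 and supply over [0, 8.3333]: (1/2)[(106 - 35) + (106 - 60)](8.3333) = 487.5.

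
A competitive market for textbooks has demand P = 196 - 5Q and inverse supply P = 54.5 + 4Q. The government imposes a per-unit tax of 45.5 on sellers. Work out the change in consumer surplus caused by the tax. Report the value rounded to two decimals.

-333.53

Pre-tax equilibrium: 196 - 5Q = 54.5 + 4Q gives Q* = 15.7222, P* = 117.3889.
With the tax, sellers need 45.5 more per unit: 196 - 5Q = 54.5 + 4Q + 45.5, so Q_t = 10.6667. Buyers pay P_b = 142.6667; sellers receive P_s = P_b - 45.5 = 97.1667.
CS falls from (1/2)(15.7222)(78.6111) = 617.9707 to (1/2)(10.6667)(53.3333) = 284.4444, a change of -333.5262.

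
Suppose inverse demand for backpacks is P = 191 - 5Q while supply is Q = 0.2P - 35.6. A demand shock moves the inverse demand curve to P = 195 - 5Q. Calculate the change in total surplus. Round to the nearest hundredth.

6.00

Rewriting supply in inverse form: P = 178 + 5Q.
Initial equilibrium: Q_0 = 1.3, P_0 = 184.5; CS_0 = (1/2)(1.3)(6.5) = 4.225, PS_0 = (1/2)(1.3)(6.5) = 4.225.
New equilibrium: 195 - 5Q = 178 + 5Q gives Q_1 = 1.7, P_1 = 186.5; CS_1 = 7.225, PS_1 = 7.225.
Change in total surplus = (7.225 + 7.225) - (4.225 + 4.225) = 6.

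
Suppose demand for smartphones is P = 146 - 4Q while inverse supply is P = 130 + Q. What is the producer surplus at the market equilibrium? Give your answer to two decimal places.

Equilibrium: 146 - 4Q = 130 + Q, so Q* = 3.2 and P* = 133.2.
The supply curve's price intercept is 130, so PS = (1/2)(Q*)(P* - 130) = (1/2)(3.2)(3.2) = 5.12.

5.12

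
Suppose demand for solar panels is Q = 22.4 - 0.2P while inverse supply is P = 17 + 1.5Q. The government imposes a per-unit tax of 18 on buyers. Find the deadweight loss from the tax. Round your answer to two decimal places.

24.92

Rewriting demand in inverse form: P = 112 - 5Q.
Pre-tax equilibrium: 112 - 5Q = 17 + 1.5Q gives Q* = 14.6154, P* = 38.9231.
A tax on buyers shifts demand down by 18: (112 - 18) - 5Q = 17 + 1.5Q, so Q_t = 11.8462. Buyers pay P_b = 52.7692; sellers receive P_s = P_b - 18 = 34.7692.
The welfare triangle lost has base Q* - Q_t = 2.7692 and height t = 18, so DWL = (1/2)(2.7692)(18) = 24.9231.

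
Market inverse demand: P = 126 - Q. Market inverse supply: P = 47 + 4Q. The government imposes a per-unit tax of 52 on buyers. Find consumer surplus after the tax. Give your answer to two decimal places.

14.58

Without the tax, 126 - Q = 47 + 4Q so Q* = 15.8 and P* = 110.2.
With the tax, buyers' net willingness to pay falls by 52: (126 - 52) - Q = 47 + 4Q, so Q_t = 5.4. Buyers pay P_b = 120.6; sellers receive P_s = P_b - 52 = 68.6.
Consumer surplus is the triangle under demand above P_b: (1/2)(5.4)(126 - 120.6) = 14.58.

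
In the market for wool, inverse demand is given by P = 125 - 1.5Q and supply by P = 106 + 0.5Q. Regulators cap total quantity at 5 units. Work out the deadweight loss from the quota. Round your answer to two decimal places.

20.25

Unrestricted equilibrium: Q* = (125 - 106)/(1.5 + 0.5) = 9.5.
At Q = 5 the demand price is 125 - 1.5(5) = 117.5 and the supply price is 106 + 0.5(5) = 108.5.
DWL = (1/2)(gap between curves at 5) x (Q* - 5) = (1/2)(9)(4.5) = 20.25.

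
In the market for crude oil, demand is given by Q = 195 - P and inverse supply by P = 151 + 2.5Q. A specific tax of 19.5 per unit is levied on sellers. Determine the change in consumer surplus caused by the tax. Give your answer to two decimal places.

-54.52

Rewriting demand in inverse form: P = 195 - Q.
Without the tax, 195 - Q = 151 + 2.5Q so Q* = 12.5714 and P* = 182.4286.
A tax on sellers shifts supply up by 19.5: 195 - Q = 151 + 2.5Q + 19.5, so Q_t = 7. Buyers pay P_b = 188; sellers receive P_s = P_b - 19.5 = 168.5.
CS falls from (1/2)(12.5714)(12.5714) = 79.0204 to (1/2)(7)(7) = 24.5, a change of -54.5204.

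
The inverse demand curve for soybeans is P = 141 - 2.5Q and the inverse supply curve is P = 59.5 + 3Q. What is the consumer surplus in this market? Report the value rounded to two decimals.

274.47

Set 141 - 2.5Q = 59.5 + 3Q, which gives 81.5 = 5.5Q, so Q* = 14.8182 and P* = 141 - 2.5(14.8182) = 103.9545.
Consumer surplus is the triangle under demand above P*: (1/2)(14.8182)(141 - 103.9545) = (1/2)(14.8182)(37.0455) = 274.4731.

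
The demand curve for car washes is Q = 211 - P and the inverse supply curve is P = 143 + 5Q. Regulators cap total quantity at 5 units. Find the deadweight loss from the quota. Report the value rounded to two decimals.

120.33

Rewriting demand in inverse form: P = 211 - Q.
Without the quota, 211 - Q = 143 + 5Q gives Q* = 11.3333.
At Q = 5 the demand price is 211 - (5) = 206 and the supply price is 143 + 5(5) = 168.
Deadweight loss is the triangle between the curves from 5 to 11.3333: (1/2)(206 - 168)(11.3333 - 5) = 120.3333.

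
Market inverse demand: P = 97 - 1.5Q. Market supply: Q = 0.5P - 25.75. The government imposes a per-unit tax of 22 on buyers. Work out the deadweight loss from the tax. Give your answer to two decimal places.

69.14

Rewriting supply in inverse form: P = 51.5 + 2Q.
Without the tax, 97 - 1.5Q = 51.5 + 2Q so Q* = 13 and P* = 77.5.
With the tax, buyers' net willingness to pay falls by 22: (97 - 22) - 1.5Q = 51.5 + 2Q, so Q_t = 6.7143. Buyers pay P_b = 86.9286; sellers receive P_s = P_b - 22 = 64.9286.
Deadweight loss is the triangle between the curves from Q_t to Q*: (1/2)(13 - 6.7143)(22) = 69.1429.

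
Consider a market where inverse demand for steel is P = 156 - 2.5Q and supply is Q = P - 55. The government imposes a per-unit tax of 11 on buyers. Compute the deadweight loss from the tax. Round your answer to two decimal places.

Rewriting supply in inverse form: P = 55 + Q.
Without the tax, 156 - 2.5Q = 55 + Q so Q* = 28.8571 and P* = 83.8571.
A tax on buyers shifts demand down by 11: (156 - 11) - 2.5Q = 55 + Q, so Q_t = 25.7143. Buyers pay P_b = 91.7143; sellers receive P_s = P_b - 11 = 80.7143.
Deadweight loss is the triangle between the curves from Q_t to Q*: (1/2)(28.8571 - 25.7143)(11) = 17.2857.

17.29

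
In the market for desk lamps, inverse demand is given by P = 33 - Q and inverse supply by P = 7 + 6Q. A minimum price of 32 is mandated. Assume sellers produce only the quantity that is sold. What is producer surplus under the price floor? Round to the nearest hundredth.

Free-market equilibrium: 33 - Q = 7 + 6Q gives Q* = 3.7143, P* = 29.2857.
At the floor price 32, quantity demanded is (33 - 32)/1 = 1; demand is the short side, so Q = 1 trades at P = 32.
The supply price at Q = 1 is 13. PS is the trapezoid between 32 and supply over [0, 1]: (1/2)[(32 - 7) + (32 - 13)](1) = 22.

22.00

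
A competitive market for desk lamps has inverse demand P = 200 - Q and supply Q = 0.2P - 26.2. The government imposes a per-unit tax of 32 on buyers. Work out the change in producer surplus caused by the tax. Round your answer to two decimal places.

Rewriting supply in inverse form: P = 131 + 5Q.
Pre-tax equilibrium: 200 - Q = 131 + 5Q gives Q* = 11.5, P* = 188.5.
A tax on buyers shifts demand down by 32: (200 - 32) - Q = 131 + 5Q, so Q_t = 6.1667. Buyers pay P_b = 193.8333; sellers receive P_s = P_b - 32 = 161.8333.
Producers lose the trapezoid between P_s and P* out to Q_t plus the triangle from Q_t to Q*: change in PS = 95.0694 - 330.625 = -235.5556.

-235.56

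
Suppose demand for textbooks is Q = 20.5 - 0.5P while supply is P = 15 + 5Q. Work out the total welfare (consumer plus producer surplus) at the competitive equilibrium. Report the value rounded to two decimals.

Rewriting demand in inverse form: P = 41 - 2Q.
Setting demand equal to supply, 26 = 7Q, so Q* = 3.7143 and P* = 33.5714.
CS = (1/2)(3.7143)(7.4286) = 13.7959 and PS = (1/2)(3.7143)(18.5714) = 34.4898, so total surplus = 48.2857.

48.29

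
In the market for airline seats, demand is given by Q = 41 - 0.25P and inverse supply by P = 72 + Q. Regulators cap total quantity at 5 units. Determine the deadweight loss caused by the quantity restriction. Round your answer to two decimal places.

448.90

Rewriting demand in inverse form: P = 164 - 4Q.
Without the quota, 164 - 4Q = 72 + Q gives Q* = 18.4.
At Q = 5 the demand price is 164 - 4(5) = 144 and the supply price is 72 + (5) = 77.
Deadweight loss is the triangle between the curves from 5 to 18.4: (1/2)(144 - 77)(18.4 - 5) = 448.9.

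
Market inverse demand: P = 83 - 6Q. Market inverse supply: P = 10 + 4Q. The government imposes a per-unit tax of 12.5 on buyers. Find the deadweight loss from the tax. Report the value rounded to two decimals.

7.81

Pre-tax equilibrium: 83 - 6Q = 10 + 4Q gives Q* = 7.3, P* = 39.2.
With the tax, buyers' net willingness to pay falls by 12.5: (83 - 12.5) - 6Q = 10 + 4Q, so Q_t = 6.05. Buyers pay P_b = 46.7; sellers receive P_s = P_b - 12.5 = 34.2.
Deadweight loss is the triangle between the curves from Q_t to Q*: (1/2)(7.3 - 6.05)(12.5) = 7.8125.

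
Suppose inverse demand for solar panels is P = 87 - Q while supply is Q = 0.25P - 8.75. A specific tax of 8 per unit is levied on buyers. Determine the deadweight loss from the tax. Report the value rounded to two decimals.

Rewriting supply in inverse form: P = 35 + 4Q.
Pre-tax equilibrium: 87 - Q = 35 + 4Q gives Q* = 10.4, P* = 76.6.
With the tax, buyers' net willingness to pay falls by 8: (87 - 8) - Q = 35 + 4Q, so Q_t = 8.8. Buyers pay P_b = 78.2; sellers receive P_s = P_b - 8 = 70.2.
The welfare triangle lost has base Q* - Q_t = 1.6 and height t = 8, so DWL = (1/2)(1.6)(8) = 6.4.

6.40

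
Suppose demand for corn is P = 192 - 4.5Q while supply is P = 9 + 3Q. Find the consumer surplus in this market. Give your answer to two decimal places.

1339.56

Equilibrium: 192 - 4.5Q = 9 + 3Q, so Q* = 24.4 and P* = 82.2.
The demand choke price is 192, so CS = (1/2)(Q*)(192 - P*) = (1/2)(24.4)(109.8) = 1339.56.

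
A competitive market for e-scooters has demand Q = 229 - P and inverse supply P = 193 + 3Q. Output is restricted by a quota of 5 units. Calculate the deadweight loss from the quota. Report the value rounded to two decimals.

32.00

Rewriting demand in inverse form: P = 229 - Q.
Without the quota, 229 - Q = 193 + 3Q gives Q* = 9.
At Q = 5 the demand price is 229 - (5) = 224 and the supply price is 193 + 3(5) = 208.
DWL = (1/2)(gap between curves at 5) x (Q* - 5) = (1/2)(16)(4) = 32.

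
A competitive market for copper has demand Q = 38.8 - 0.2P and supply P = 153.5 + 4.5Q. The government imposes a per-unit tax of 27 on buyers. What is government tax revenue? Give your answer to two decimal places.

Rewriting demand in inverse form: P = 194 - 5Q.
Without the tax, 194 - 5Q = 153.5 + 4.5Q so Q* = 4.2632 and P* = 172.6842.
With the tax, buyers' net willingness to pay falls by 27: (194 - 27) - 5Q = 153.5 + 4.5Q, so Q_t = 1.4211. Buyers pay P_b = 186.8947; sellers receive P_s = P_b - 27 = 159.8947.
Revenue is the tax times quantity traded: 27 x 1.4211 = 38.3684.

38.37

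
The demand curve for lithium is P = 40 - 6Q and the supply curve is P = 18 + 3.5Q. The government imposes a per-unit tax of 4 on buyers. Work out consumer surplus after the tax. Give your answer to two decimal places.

10.77

Pre-tax equilibrium: 40 - 6Q = 18 + 3.5Q gives Q* = 2.3158, P* = 26.1053.
With the tax, buyers' net willingness to pay falls by 4: (40 - 4) - 6Q = 18 + 3.5Q, so Q_t = 1.8947. Buyers pay P_b = 28.6316; sellers receive P_s = P_b - 4 = 24.6316.
CS = (1/2)(Q_t)(40 - P_b) = (1/2)(1.8947)(11.3684) = 10.7701.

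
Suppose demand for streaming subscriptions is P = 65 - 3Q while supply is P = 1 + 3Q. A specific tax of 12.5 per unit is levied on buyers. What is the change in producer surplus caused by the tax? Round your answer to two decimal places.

-60.16

Pre-tax equilibrium: 65 - 3Q = 1 + 3Q gives Q* = 10.6667, P* = 33.
A tax on buyers shifts demand down by 12.5: (65 - 12.5) - 3Q = 1 + 3Q, so Q_t = 8.5833. Buyers pay P_b = 39.25; sellers receive P_s = P_b - 12.5 = 26.75.
Producers lose the trapezoid between P_s and P* out to Q_t plus the triangle from Q_t to Q*: change in PS = 110.5104 - 170.6667 = -60.1562.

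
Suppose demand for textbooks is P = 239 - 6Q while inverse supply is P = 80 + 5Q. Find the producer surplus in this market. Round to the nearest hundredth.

522.33

Setting demand equal to supply, 159 = 11Q, so Q* = 14.4545 and P* = 152.2727.
PS is the area between P* and the supply curve from 0 to Q*: (1/2)(14.4545)(72.2727) = 522.3347.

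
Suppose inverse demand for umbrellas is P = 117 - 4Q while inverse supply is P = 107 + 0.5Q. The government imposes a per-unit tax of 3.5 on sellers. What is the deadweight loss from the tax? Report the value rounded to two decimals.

Without the tax, 117 - 4Q = 107 + 0.5Q so Q* = 2.2222 and P* = 108.1111.
With the tax, sellers need 3.5 more per unit: 117 - 4Q = 107 + 0.5Q + 3.5, so Q_t = 1.4444. Buyers pay P_b = 111.2222; sellers receive P_s = P_b - 3.5 = 107.7222.
Deadweight loss is the triangle between the curves from Q_t to Q*: (1/2)(2.2222 - 1.4444)(3.5) = 1.3611.

1.36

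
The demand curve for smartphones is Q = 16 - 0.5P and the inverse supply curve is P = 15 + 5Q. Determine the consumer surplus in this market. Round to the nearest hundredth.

5.90

Rewriting demand in inverse form: P = 32 - 2Q.
Set 32 - 2Q = 15 + 5Q, which gives 17 = 7Q, so Q* = 2.4286 and P* = 32 - 2(2.4286) = 27.1429.
CS is the area between the demand curve and P* from 0 to Q*: (1/2)(2.4286)(4.8571) = 5.898.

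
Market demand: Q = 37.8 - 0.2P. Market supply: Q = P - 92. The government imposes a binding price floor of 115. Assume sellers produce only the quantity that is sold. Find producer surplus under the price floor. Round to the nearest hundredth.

Rewriting demand in inverse form: P = 189 - 5Q.
Rewriting supply in inverse form: P = 92 + Q.
Free-market equilibrium: 189 - 5Q = 92 + Q gives Q* = 16.1667, P* = 108.1667.
At the floor price 115, quantity demanded is (189 - 115)/5 = 14.8; demand is the short side, so Q = 14.8 trades at P = 115.
The supply price at Q = 14.8 is 106.8. PS is the trapezoid between 115 and supply over [0, 14.8]: (1/2)[(115 - 92) + (115 - 106.8)](14.8) = 230.88.

230.88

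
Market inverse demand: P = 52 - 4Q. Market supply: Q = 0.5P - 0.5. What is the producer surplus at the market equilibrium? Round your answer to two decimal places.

Rewriting supply in inverse form: P = 1 + 2Q.
Equilibrium: 52 - 4Q = 1 + 2Q, so Q* = 8.5 and P* = 18.
The supply curve's price intercept is 1, so PS = (1/2)(Q*)(P* - 1) = (1/2)(8.5)(17) = 72.25.

72.25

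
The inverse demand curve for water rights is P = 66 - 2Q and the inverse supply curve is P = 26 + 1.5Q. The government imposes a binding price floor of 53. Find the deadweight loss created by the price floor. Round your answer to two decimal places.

Free-market equilibrium: 66 - 2Q = 26 + 1.5Q gives Q* = 11.4286, P* = 43.1429.
At P = 53, buyers demand (66 - 53)/2 = 6.5 while sellers would supply more, so the quantity traded is 6.5 at price 53.
The lost-trades triangle has base Q* - 6.5 = 4.9286 and height equal to the gap between the curves at Q = 6.5, which is 53 - 35.75 = 17.25. DWL = (1/2)(4.9286)(17.25) = 42.5089.

42.51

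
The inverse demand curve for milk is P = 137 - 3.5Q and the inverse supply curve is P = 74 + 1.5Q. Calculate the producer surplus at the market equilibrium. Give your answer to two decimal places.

119.07

Equilibrium: 137 - 3.5Q = 74 + 1.5Q, so Q* = 12.6 and P* = 92.9.
PS is the area between P* and the supply curve from 0 to Q*: (1/2)(12.6)(18.9) = 119.07.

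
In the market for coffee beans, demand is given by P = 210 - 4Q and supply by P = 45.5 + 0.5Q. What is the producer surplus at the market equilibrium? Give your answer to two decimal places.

Setting demand equal to supply, 164.5 = 4.5Q, so Q* = 36.5556 and P* = 63.7778.
Producer surplus is the triangle above supply below P*: (1/2)(36.5556)(63.7778 - 45.5) = (1/2)(36.5556)(18.2778) = 334.0772.

334.08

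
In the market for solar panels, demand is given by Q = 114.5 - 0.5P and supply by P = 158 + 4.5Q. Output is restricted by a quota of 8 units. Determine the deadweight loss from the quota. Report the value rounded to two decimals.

27.77

Rewriting demand in inverse form: P = 229 - 2Q.
Without the quota, 229 - 2Q = 158 + 4.5Q gives Q* = 10.9231.
At Q = 8 the demand price is 229 - 2(8) = 213 and the supply price is 158 + 4.5(8) = 194.
DWL = (1/2)(gap between curves at 8) x (Q* - 8) = (1/2)(19)(2.9231) = 27.7692.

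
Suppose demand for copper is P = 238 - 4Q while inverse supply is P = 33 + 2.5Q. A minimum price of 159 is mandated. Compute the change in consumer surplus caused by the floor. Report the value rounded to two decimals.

Free-market equilibrium: 238 - 4Q = 33 + 2.5Q gives Q* = 31.5385, P* = 111.8462.
At the floor price 159, quantity demanded is (238 - 159)/4 = 19.75; demand is the short side, so Q = 19.75 trades at P = 159.
CS goes from (1/2)(31.5385)(126.1538) = 1989.3491 to 780.125 (computed as (238 - 159)(19.75) - (1/2)(4)(19.75)^2), a change of -1209.2241.

-1209.22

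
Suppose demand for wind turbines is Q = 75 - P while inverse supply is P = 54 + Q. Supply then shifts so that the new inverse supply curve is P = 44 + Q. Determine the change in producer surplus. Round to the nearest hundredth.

65.00

Rewriting demand in inverse form: P = 75 - Q.
Initial equilibrium: Q_0 = 10.5, P_0 = 64.5; CS_0 = (1/2)(10.5)(10.5) = 55.125, PS_0 = (1/2)(10.5)(10.5) = 55.125.
New equilibrium: 75 - Q = 44 + Q gives Q_1 = 15.5, P_1 = 59.5; CS_1 = 120.125, PS_1 = 120.125.
Change in producer surplus = 120.125 - 55.125 = 65.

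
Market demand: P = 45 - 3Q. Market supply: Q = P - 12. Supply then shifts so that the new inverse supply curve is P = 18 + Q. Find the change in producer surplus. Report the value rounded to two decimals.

-11.25

Rewriting supply in inverse form: P = 12 + Q.
Initial equilibrium: Q_0 = 8.25, P_0 = 20.25; CS_0 = (1/2)(8.25)(24.75) = 102.0938, PS_0 = (1/2)(8.25)(8.25) = 34.0312.
New equilibrium: 45 - 3Q = 18 + Q gives Q_1 = 6.75, P_1 = 24.75; CS_1 = 68.3438, PS_1 = 22.7812.
Change in producer surplus = 22.7812 - 34.0312 = -11.25.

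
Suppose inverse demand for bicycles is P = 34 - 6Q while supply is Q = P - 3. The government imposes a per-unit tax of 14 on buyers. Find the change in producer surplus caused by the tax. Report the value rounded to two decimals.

-6.86

Rewriting supply in inverse form: P = 3 + Q.
Without the tax, 34 - 6Q = 3 + Q so Q* = 4.4286 and P* = 7.4286.
A tax on buyers shifts demand down by 14: (34 - 14) - 6Q = 3 + Q, so Q_t = 2.4286. Buyers pay P_b = 19.4286; sellers receive P_s = P_b - 14 = 5.4286.
Producers lose the trapezoid between P_s and P* out to Q_t plus the triangle from Q_t to Q*: change in PS = 2.949 - 9.8061 = -6.8571.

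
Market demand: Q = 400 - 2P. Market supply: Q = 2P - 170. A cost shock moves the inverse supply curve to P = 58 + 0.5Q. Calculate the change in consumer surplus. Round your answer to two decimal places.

1734.75

Rewriting demand in inverse form: P = 200 - 0.5Q.
Rewriting supply in inverse form: P = 85 + 0.5Q.
Initial equilibrium: Q_0 = 115, P_0 = 142.5; CS_0 = (1/2)(115)(57.5) = 3306.25, PS_0 = (1/2)(115)(57.5) = 3306.25.
New equilibrium: 200 - 0.5Q = 58 + 0.5Q gives Q_1 = 142, P_1 = 129; CS_1 = 5041, PS_1 = 5041.
Change in consumer surplus = 5041 - 3306.25 = 1734.75.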